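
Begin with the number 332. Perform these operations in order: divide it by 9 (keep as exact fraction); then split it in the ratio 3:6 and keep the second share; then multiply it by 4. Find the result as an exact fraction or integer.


Start with 332.
Step 1: Divide by 9: 332 / 9 = 332/9
Step 2: Split 3:6, second share = 332/9 * 6/9 = 664/27
Step 3: Multiply by 4: 664/27 * 4 = 2656/27
Final result = 2656/27

2656/27


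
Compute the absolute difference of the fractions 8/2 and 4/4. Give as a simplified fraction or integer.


Simplify: 8/2 = 4 and 4/4 = 1
Find common denominator: LCD = 1
Convert: 4/1 and 1/1
Difference = |4 - 1|/1 = 3/1
Simplified = 3

3


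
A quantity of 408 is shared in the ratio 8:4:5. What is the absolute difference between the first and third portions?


Total parts = 8 + 4 + 5 = 17
Value per part = 408 / 17 = 24
Shares: 8*24=192, 4*24=96, 5*24=120
First share = 192, third share = 120
Difference = |192 - 120| = 72

72


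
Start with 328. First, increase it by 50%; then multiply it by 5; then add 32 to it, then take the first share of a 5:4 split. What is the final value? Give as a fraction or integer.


Start with 328.
Step 1: Increase by 50%: 328 * 150/100 = 492
Step 2: Multiply by 5: 492 * 5 = 2460
Step 3: Add 32: 2460+32=2492; split 5:4 first = 2492*5/9 = 12460/9
Final result = 12460/9

12460/9


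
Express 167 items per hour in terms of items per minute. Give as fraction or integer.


Converting from per hour to per minute
Rate = 167 items per hour
Divide by 60: 167/60
= 167/60 items per minute

167/60


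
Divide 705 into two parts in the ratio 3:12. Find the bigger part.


Total parts = 3 + 12 = 15
Value per part = 705 / 15 = 47
First share = 3 * 47 = 141
Second share = 12 * 47 = 564
Larger share = 564

564


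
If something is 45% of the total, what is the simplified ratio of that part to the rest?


Part = 45%, Remainder = 55%
Ratio = 45:55
GCD(45, 55) = 5
Simplify: 9:11 = 9:11

9:11


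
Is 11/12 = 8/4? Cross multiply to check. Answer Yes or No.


Cross multiply to check 11/12 = 8/4
Left cross product: 11 * 4 = 44
Right cross product: 12 * 8 = 96
44 != 96
Not equal, so proportions differ => No

No


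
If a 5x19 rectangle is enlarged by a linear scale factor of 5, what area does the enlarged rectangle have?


Original dimensions: 5 x 19
Enlargement factor = 5
New width = 5 * 5 = 25
New height = 19 * 5 = 95
New area = 25 * 95 = 2375

2375


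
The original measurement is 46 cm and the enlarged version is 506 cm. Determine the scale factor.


Original length = 46 cm
Scaled length = 506 cm
Scale factor = 506 / 46
= 11

11


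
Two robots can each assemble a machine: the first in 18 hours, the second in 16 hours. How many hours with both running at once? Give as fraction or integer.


Rate of A = 1/18 job per hour
Rate of B = 1/16 job per hour
Combined rate = 1/18 + 1/16
Find common denominator: (16 + 18)/(18*16) = 34/288
Combined rate = 17/144 job per hour
Time together = 1 / (17/144) = 144/17 hours

144/17


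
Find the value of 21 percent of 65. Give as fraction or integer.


Compute 21% of 65
Convert percentage: 21% = 21/100
Multiply: 65 * 21/100
= 1365/100
= 273/20

273/20


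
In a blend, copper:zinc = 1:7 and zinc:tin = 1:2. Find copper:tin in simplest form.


Given a:b = 1:7 and b:c = 1:2
Make b consistent. Multiply first ratio by 1: a:b = 1:7
Multiply second ratio by 7: b:c = 7:14
Now b = 7 in both, so a:b:c = 1:7:14
Therefore a:c = 1:14
Simplify by GCD: a:c = 1:14

1:14


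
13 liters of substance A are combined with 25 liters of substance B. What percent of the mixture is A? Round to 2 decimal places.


Volume of A = 13 L
Volume of B = 25 L
Total volume = 13 + 25 = 38 L
Percentage of A = (13/38) * 100
= 34.21%

34.21


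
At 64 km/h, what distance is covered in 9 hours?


Using distance = speed * time
Speed = 64 km/h
Time = 9 hours
Distance = 64 * 9
= 576 km

576


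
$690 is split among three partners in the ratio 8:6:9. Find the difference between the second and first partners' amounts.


Total parts = 8 + 6 + 9 = 23
Value per part = 690 / 23 = 30
Shares: 8*30=240, 6*30=180, 9*30=270
Second share = 180, first share = 240
Difference = |180 - 240| = 60

60


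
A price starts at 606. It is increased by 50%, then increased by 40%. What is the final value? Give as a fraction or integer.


Start: 606
Step 1: increase by 50% => multiply by 150/100
  606 * 150/100 = 909
Step 2: increase by 40% => multiply by 140/100
  909 * 140/100 = 6363/5
Final value = 6363/5

6363/5


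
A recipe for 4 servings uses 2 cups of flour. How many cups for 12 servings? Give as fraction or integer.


Original: 2 cups for 4 servings
Target servings = 12
Scaling factor = 12/4
New amount = 2 * 12/4
= 24/4
= 6 cups

6


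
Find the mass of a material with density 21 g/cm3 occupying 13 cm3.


Using mass = density * volume
Density = 21 g/cm3
Volume = 13 cm3
Mass = 21 * 13
= 273 g

273


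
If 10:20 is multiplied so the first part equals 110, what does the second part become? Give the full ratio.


Original ratio: 10:20
First term target: 110
Scale factor = 110 / 10 = 11
Multiply second term: 20 * 11 = 220
Equivalent ratio = 110:220

110:220


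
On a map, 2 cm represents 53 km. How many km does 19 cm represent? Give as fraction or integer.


Map scale: 2 cm = 53 km
Measured distance on map = 19 cm
Set up proportion: 19 * 53 / 2
= 1007 / 2
= 1007/2 km

1007/2


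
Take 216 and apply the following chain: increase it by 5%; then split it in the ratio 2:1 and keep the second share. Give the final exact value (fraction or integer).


Start with 216.
Step 1: Increase by 5%: 216 * 105/100 = 1134/5
Step 2: Split 2:1, second share = 1134/5 * 1/3 = 378/5
Final result = 378/5

378/5


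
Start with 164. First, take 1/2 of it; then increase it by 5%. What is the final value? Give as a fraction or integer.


Start with 164.
Step 1: Take 1/2: 164 * 1/2 = 82
Step 2: Increase by 5%: 82 * 105/100 = 861/10
Final result = 861/10

861/10


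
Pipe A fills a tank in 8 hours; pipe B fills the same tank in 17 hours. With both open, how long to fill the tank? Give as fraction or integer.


Rate of A = 1/8 job per hour
Rate of B = 1/17 job per hour
Combined rate = 1/8 + 1/17
Find common denominator: (17 + 8)/(8*17) = 25/136
Combined rate = 25/136 job per hour
Time together = 1 / (25/136) = 136/25 hours

136/25


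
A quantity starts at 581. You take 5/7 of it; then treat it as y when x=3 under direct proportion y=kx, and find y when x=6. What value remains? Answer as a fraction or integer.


Start with 581.
Step 1: Take 5/7: 581 * 5/7 = 415
Step 2: Direct prop: k = (415)/3; new y = k*6 = 415*6/3 = 830
Final result = 830

830


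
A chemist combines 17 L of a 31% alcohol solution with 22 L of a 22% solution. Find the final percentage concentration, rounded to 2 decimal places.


Solute in mixture 1 = 31% of 17 L = 17*31/100 = 527/100 L
Solute in mixture 2 = 22% of 22 L = 22*22/100 = 121/25 L
Total solute = 527/100 + 121/25 = 1011/100 L
Total volume = 17 + 22 = 39 L
Final concentration = 1011/100/39 * 100 = 25.92%

25.92


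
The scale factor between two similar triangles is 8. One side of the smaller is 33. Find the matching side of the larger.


Similar triangles have proportional sides
Scale factor = 8
Smaller side = 33
Corresponding larger side = 33 * 8
= 264

264


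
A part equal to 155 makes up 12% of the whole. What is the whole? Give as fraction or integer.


Given: 155 is 12% of the whole
Set up: 155 = 12/100 * whole
whole = 155 * 100 / 12
whole = 15500 / 12
whole = 3875/3

3875/3


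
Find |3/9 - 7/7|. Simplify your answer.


Simplify: 3/9 = 1/3 and 7/7 = 1
Find common denominator: LCD = 3
Convert: 1/3 and 3/3
Difference = |1 - 3|/3 = 2/3
Simplified = 2/3

2/3


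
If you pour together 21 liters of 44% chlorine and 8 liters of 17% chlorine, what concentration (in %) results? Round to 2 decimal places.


Solute in mixture 1 = 44% of 21 L = 21*44/100 = 231/25 L
Solute in mixture 2 = 17% of 8 L = 8*17/100 = 34/25 L
Total solute = 231/25 + 34/25 = 53/5 L
Total volume = 21 + 8 = 29 L
Final concentration = 53/5/29 * 100 = 36.55%

36.55


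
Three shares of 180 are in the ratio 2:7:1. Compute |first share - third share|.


Total parts = 2 + 7 + 1 = 10
Value per part = 180 / 10 = 18
Shares: 2*18=36, 7*18=126, 1*18=18
First share = 36, third share = 18
Difference = |36 - 18| = 18

18


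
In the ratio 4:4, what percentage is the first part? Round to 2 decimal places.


Total parts = 4 + 4 = 8
First part fraction = 4/8
Percentage = (4/8) * 100
= 0.5 * 100
= 50.00%

50.00


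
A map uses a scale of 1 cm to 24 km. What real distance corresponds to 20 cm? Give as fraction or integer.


Map scale: 1 cm = 24 km
Measured distance on map = 20 cm
Set up proportion: 20 * 24 / 1
= 480 / 1
= 480 km

480


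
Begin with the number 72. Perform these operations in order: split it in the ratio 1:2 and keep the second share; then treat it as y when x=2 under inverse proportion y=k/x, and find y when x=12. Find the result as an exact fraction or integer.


Start with 72.
Step 1: Split 1:2, second share = 72 * 2/3 = 48
Step 2: Inverse prop: k = (48)*2; new y = k/12 = 48*2/12 = 8
Final result = 8

8


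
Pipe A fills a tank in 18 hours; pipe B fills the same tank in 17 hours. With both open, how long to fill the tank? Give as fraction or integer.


Rate of A = 1/18 job per hour
Rate of B = 1/17 job per hour
Combined rate = 1/18 + 1/17
Find common denominator: (17 + 18)/(18*17) = 35/306
Combined rate = 35/306 job per hour
Time together = 1 / (35/306) = 306/35 hours

306/35


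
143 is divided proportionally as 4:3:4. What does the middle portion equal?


Ratio = 4:3:4
Total parts = 4 + 3 + 4 = 11
Value per part = 143 / 11 = 13
First share = 4 * 13 = 52
Middle share = 3 * 13 = 39
Third share = 4 * 13 = 52

39


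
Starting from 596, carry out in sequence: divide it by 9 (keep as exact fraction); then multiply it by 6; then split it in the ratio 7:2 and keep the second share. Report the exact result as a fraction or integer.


Start with 596.
Step 1: Divide by 9: 596 / 9 = 596/9
Step 2: Multiply by 6: 596/9 * 6 = 1192/3
Step 3: Split 7:2, second share = 1192/3 * 2/9 = 2384/27
Final result = 2384/27

2384/27


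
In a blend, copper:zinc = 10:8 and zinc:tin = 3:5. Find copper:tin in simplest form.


Given a:b = 10:8 and b:c = 3:5
Make b consistent. Multiply first ratio by 3: a:b = 30:24
Multiply second ratio by 8: b:c = 24:40
Now b = 24 in both, so a:b:c = 30:24:40
Therefore a:c = 30:40
Simplify by GCD: a:c = 3:4

3:4


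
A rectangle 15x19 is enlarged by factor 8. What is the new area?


Original dimensions: 15 x 19
Enlargement factor = 8
New width = 15 * 8 = 120
New height = 19 * 8 = 152
New area = 120 * 152 = 18240

18240


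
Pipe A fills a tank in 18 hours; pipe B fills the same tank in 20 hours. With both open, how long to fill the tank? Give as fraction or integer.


Rate of A = 1/18 job per hour
Rate of B = 1/20 job per hour
Combined rate = 1/18 + 1/20
Find common denominator: (20 + 18)/(18*20) = 38/360
Combined rate = 19/180 job per hour
Time together = 1 / (19/180) = 180/19 hours

180/19


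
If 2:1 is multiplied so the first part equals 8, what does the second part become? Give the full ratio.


Original ratio: 2:1
First term target: 8
Scale factor = 8 / 2 = 4
Multiply second term: 1 * 4 = 4
Equivalent ratio = 8:4

8:4


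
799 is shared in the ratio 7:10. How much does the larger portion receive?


Total parts = 7 + 10 = 17
Value per part = 799 / 17 = 47
First share = 7 * 47 = 329
Second share = 10 * 47 = 470
Larger share = 470

470


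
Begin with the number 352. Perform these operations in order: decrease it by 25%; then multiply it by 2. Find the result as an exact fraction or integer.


Start with 352.
Step 1: Decrease by 25%: 352 * 75/100 = 264
Step 2: Multiply by 2: 264 * 2 = 528
Final result = 528

528


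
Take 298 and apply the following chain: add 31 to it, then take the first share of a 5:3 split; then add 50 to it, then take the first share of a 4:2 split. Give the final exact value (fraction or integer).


Start with 298.
Step 1: Add 31: 298+31=329; split 5:3 first = 329*5/8 = 1645/8
Step 2: Add 50: 1645/8+50=2045/8; split 4:2 first = 2045/8*4/6 = 2045/12
Final result = 2045/12

2045/12


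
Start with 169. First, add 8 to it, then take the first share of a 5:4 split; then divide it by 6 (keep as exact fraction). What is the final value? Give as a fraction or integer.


Start with 169.
Step 1: Add 8: 169+8=177; split 5:4 first = 177*5/9 = 295/3
Step 2: Divide by 6: 295/3 / 6 = 295/18
Final result = 295/18

295/18


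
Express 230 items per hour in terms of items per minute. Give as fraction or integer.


Converting from per hour to per minute
Rate = 230 items per hour
Divide by 60: 230/60
= 23/6 items per minute

23/6


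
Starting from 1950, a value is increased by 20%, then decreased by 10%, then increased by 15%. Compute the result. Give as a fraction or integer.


Start: 1950
Step 1: increase by 20% => multiply by 120/100
  1950 * 120/100 = 2340
Step 2: decrease by 10% => multiply by 90/100
  2340 * 90/100 = 2106
Step 3: increase by 15% => multiply by 115/100
  2106 * 115/100 = 24219/10
Final value = 24219/10

24219/10


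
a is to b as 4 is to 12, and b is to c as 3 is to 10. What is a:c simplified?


Given a:b = 4:12 and b:c = 3:10
Make b consistent. Multiply first ratio by 3: a:b = 12:36
Multiply second ratio by 12: b:c = 36:120
Now b = 36 in both, so a:b:c = 12:36:120
Therefore a:c = 12:120
Simplify by GCD: a:c = 1:10

1:10


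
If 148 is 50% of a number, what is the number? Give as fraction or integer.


Given: 148 is 50% of the whole
Set up: 148 = 50/100 * whole
whole = 148 * 100 / 50
whole = 14800 / 50
whole = 296

296


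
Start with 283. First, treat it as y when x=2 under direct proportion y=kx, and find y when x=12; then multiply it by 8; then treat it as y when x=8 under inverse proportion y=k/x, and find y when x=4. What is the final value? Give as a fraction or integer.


Start with 283.
Step 1: Direct prop: k = (283)/2; new y = k*12 = 283*12/2 = 1698
Step 2: Multiply by 8: 1698 * 8 = 13584
Step 3: Inverse prop: k = (13584)*8; new y = k/4 = 13584*8/4 = 27168
Final result = 27168

27168


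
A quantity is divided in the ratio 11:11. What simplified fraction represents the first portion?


Total parts = 11 + 11 = 22
First part fraction = 11/22
Simplify: 11/22 = 1/2

1/2


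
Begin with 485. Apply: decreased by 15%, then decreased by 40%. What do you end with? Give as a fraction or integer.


Start: 485
Step 1: decrease by 15% => multiply by 85/100
  485 * 85/100 = 1649/4
Step 2: decrease by 40% => multiply by 60/100
  1649/4 * 60/100 = 4947/20
Final value = 4947/20

4947/20


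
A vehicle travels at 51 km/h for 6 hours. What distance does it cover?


Using distance = speed * time
Speed = 51 km/h
Time = 6 hours
Distance = 51 * 6
= 306 km

306


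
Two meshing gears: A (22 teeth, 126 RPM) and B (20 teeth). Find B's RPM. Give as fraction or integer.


Gear ratio: teeth_A * RPM_A = teeth_B * RPM_B
22 * 126 = 20 * RPM_B
2772 = 20 * RPM_B
RPM_B = 2772 / 20
RPM_B = 693/5

693/5


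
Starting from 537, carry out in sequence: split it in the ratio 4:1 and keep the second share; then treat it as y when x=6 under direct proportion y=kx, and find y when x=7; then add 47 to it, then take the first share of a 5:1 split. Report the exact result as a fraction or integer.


Start with 537.
Step 1: Split 4:1, second share = 537 * 1/5 = 537/5
Step 2: Direct prop: k = (537/5)/6; new y = k*7 = 537/5*7/6 = 1253/10
Step 3: Add 47: 1253/10+47=1723/10; split 5:1 first = 1723/10*5/6 = 1723/12
Final result = 1723/12

1723/12


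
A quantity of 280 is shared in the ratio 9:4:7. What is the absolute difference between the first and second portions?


Total parts = 9 + 4 + 7 = 20
Value per part = 280 / 20 = 14
Shares: 9*14=126, 4*14=56, 7*14=98
First share = 126, second share = 56
Difference = |126 - 56| = 70

70


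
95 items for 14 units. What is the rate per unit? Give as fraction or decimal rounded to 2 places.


Total items = 95
Number of units = 14
Unit rate = 95 / 14
= 6.79 items per unit

6.79


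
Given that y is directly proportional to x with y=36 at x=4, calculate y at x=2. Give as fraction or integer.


Direct proportion: y = kx
Find k: k = 36/4 = 9
Compute y at x=2: y = 9 * 2
y = 18

18


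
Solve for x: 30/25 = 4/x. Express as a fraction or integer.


Setting up: 30/25 = 4/x
Cross multiply: 30 * x = 25 * 4
30x = 100
x = 100/30
x = 10/3

10/3


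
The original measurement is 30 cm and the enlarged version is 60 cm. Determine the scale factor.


Original length = 30 cm
Scaled length = 60 cm
Scale factor = 60 / 30
= 2

2


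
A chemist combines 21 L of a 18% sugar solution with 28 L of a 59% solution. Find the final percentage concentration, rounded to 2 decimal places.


Solute in mixture 1 = 18% of 21 L = 21*18/100 = 189/50 L
Solute in mixture 2 = 59% of 28 L = 28*59/100 = 413/25 L
Total solute = 189/50 + 413/25 = 203/10 L
Total volume = 21 + 28 = 49 L
Final concentration = 203/10/49 * 100 = 41.43%

41.43


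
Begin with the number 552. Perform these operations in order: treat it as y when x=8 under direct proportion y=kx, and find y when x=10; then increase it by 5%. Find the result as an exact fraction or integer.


Start with 552.
Step 1: Direct prop: k = (552)/8; new y = k*10 = 552*10/8 = 690
Step 2: Increase by 5%: 690 * 105/100 = 1449/2
Final result = 1449/2

1449/2


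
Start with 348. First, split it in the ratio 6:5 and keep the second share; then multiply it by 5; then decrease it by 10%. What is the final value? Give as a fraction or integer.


Start with 348.
Step 1: Split 6:5, second share = 348 * 5/11 = 1740/11
Step 2: Multiply by 5: 1740/11 * 5 = 8700/11
Step 3: Decrease by 10%: 8700/11 * 90/100 = 7830/11
Final result = 7830/11

7830/11


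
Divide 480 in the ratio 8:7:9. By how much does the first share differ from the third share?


Total parts = 8 + 7 + 9 = 24
Value per part = 480 / 24 = 20
Shares: 8*20=160, 7*20=140, 9*20=180
First share = 160, third share = 180
Difference = |160 - 180| = 20

20


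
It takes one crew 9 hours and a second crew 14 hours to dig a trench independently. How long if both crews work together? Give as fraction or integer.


Rate of A = 1/9 job per hour
Rate of B = 1/14 job per hour
Combined rate = 1/9 + 1/14
Find common denominator: (14 + 9)/(9*14) = 23/126
Combined rate = 23/126 job per hour
Time together = 1 / (23/126) = 126/23 hours

126/23


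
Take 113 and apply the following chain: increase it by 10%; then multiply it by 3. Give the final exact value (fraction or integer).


Start with 113.
Step 1: Increase by 10%: 113 * 110/100 = 1243/10
Step 2: Multiply by 3: 1243/10 * 3 = 3729/10
Final result = 3729/10

3729/10


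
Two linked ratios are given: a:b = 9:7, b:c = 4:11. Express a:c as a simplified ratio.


Given a:b = 9:7 and b:c = 4:11
Make b consistent. Multiply first ratio by 4: a:b = 36:28
Multiply second ratio by 7: b:c = 28:77
Now b = 28 in both, so a:b:c = 36:28:77
Therefore a:c = 36:77
Simplify by GCD: a:c = 36:77

36:77


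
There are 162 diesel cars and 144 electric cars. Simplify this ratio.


Find GCD(162, 144)
GCD = 18
Divide both by 18: 162/18 = 9, 144/18 = 8
Simplified ratio = 9:8

9:8


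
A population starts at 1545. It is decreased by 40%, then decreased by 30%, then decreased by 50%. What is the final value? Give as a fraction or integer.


Start: 1545
Step 1: decrease by 40% => multiply by 60/100
  1545 * 60/100 = 927
Step 2: decrease by 30% => multiply by 70/100
  927 * 70/100 = 6489/10
Step 3: decrease by 50% => multiply by 50/100
  6489/10 * 50/100 = 6489/20
Final value = 6489/20

6489/20


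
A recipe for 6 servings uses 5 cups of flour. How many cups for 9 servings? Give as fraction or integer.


Original: 5 cups for 6 servings
Target servings = 9
Scaling factor = 9/6
New amount = 5 * 9/6
= 45/6
= 15/2 cups

15/2


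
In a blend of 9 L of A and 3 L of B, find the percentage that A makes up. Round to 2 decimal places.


Volume of A = 9 L
Volume of B = 3 L
Total volume = 9 + 3 = 12 L
Percentage of A = (9/12) * 100
= 75.00%

75.00


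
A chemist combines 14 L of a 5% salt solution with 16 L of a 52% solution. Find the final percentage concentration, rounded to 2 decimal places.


Solute in mixture 1 = 5% of 14 L = 14*5/100 = 7/10 L
Solute in mixture 2 = 52% of 16 L = 16*52/100 = 208/25 L
Total solute = 7/10 + 208/25 = 451/50 L
Total volume = 14 + 16 = 30 L
Final concentration = 451/50/30 * 100 = 30.07%

30.07


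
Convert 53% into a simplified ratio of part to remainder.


Part = 53%, Remainder = 47%
Ratio = 53:47
GCD(53, 47) = 1
Simplify: 53:47 = 53:47

53:47


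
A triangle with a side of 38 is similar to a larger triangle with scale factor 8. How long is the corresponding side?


Similar triangles have proportional sides
Scale factor = 8
Smaller side = 38
Corresponding larger side = 38 * 8
= 304

304


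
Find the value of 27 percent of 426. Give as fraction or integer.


Compute 27% of 426
Convert percentage: 27% = 27/100
Multiply: 426 * 27/100
= 11502/100
= 5751/50

5751/50


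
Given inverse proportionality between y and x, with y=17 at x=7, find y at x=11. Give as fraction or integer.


Inverse proportion: y = k/x
Find k: k = 7 * 17 = 119
Compute y at x=11: y = 119/11
y = 119/11

119/11


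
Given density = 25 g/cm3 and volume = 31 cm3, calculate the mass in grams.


Using mass = density * volume
Density = 25 g/cm3
Volume = 31 cm3
Mass = 25 * 31
= 775 g

775


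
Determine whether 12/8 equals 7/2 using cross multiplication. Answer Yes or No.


Cross multiply to check 12/8 = 7/2
Left cross product: 12 * 2 = 24
Right cross product: 8 * 7 = 56
24 != 56
Not equal, so proportions differ => No

No


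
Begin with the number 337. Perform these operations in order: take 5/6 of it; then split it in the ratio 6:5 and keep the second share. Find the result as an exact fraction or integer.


Start with 337.
Step 1: Take 5/6: 337 * 5/6 = 1685/6
Step 2: Split 6:5, second share = 1685/6 * 5/11 = 8425/66
Final result = 8425/66

8425/66


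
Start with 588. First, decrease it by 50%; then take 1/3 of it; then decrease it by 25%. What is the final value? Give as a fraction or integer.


Start with 588.
Step 1: Decrease by 50%: 588 * 50/100 = 294
Step 2: Take 1/3: 294 * 1/3 = 98
Step 3: Decrease by 25%: 98 * 75/100 = 147/2
Final result = 147/2

147/2


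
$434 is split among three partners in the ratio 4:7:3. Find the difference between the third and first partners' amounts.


Total parts = 4 + 7 + 3 = 14
Value per part = 434 / 14 = 31
Shares: 4*31=124, 7*31=217, 3*31=93
Third share = 93, first share = 124
Difference = |93 - 124| = 31

31


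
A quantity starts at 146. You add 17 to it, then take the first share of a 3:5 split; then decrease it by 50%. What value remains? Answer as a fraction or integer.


Start with 146.
Step 1: Add 17: 146+17=163; split 3:5 first = 163*3/8 = 489/8
Step 2: Decrease by 50%: 489/8 * 50/100 = 489/16
Final result = 489/16

489/16


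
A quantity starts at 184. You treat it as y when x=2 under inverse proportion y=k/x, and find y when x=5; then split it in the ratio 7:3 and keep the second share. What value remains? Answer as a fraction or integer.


Start with 184.
Step 1: Inverse prop: k = (184)*2; new y = k/5 = 184*2/5 = 368/5
Step 2: Split 7:3, second share = 368/5 * 3/10 = 552/25
Final result = 552/25

552/25


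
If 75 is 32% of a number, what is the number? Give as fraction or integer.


Given: 75 is 32% of the whole
Set up: 75 = 32/100 * whole
whole = 75 * 100 / 32
whole = 7500 / 32
whole = 1875/8

1875/8


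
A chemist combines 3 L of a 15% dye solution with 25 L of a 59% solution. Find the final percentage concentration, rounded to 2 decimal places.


Solute in mixture 1 = 15% of 3 L = 3*15/100 = 9/20 L
Solute in mixture 2 = 59% of 25 L = 25*59/100 = 59/4 L
Total solute = 9/20 + 59/4 = 76/5 L
Total volume = 3 + 25 = 28 L
Final concentration = 76/5/28 * 100 = 54.29%

54.29


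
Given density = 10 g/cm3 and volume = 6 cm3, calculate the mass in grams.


Using mass = density * volume
Density = 10 g/cm3
Volume = 6 cm3
Mass = 10 * 6
= 60 g

60


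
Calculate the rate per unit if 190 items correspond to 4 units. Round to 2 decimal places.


Total items = 190
Number of units = 4
Unit rate = 190 / 4
= 47.50 items per unit

47.50


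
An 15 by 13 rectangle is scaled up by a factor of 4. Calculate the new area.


Original dimensions: 15 x 13
Enlargement factor = 4
New width = 15 * 4 = 60
New height = 13 * 4 = 52
New area = 60 * 52 = 3120

3120


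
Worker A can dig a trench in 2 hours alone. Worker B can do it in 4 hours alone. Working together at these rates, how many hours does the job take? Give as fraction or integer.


Rate of A = 1/2 job per hour
Rate of B = 1/4 job per hour
Combined rate = 1/2 + 1/4
Find common denominator: (4 + 2)/(2*4) = 6/8
Combined rate = 3/4 job per hour
Time together = 1 / (3/4) = 4/3 hours

4/3


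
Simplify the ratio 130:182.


Find GCD(130, 182)
GCD = 26
Divide both by 26: 130/26 = 5, 182/26 = 7
Simplified ratio = 5:7

5:7


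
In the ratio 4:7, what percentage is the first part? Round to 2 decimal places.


Total parts = 4 + 7 = 11
First part fraction = 4/11
Percentage = (4/11) * 100
= 0.363636 * 100
= 36.36%

36.36


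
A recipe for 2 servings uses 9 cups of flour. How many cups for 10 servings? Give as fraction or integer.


Original: 9 cups for 2 servings
Target servings = 10
Scaling factor = 10/2
New amount = 9 * 10/2
= 90/2
= 45 cups

45


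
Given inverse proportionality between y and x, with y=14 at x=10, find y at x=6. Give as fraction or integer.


Inverse proportion: y = k/x
Find k: k = 10 * 14 = 140
Compute y at x=6: y = 140/6
y = 70/3

70/3


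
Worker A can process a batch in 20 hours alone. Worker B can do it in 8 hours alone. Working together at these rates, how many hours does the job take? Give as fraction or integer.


Rate of A = 1/20 job per hour
Rate of B = 1/8 job per hour
Combined rate = 1/20 + 1/8
Find common denominator: (8 + 20)/(20*8) = 28/160
Combined rate = 7/40 job per hour
Time together = 1 / (7/40) = 40/7 hours

40/7


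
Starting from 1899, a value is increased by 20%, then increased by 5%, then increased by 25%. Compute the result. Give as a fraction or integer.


Start: 1899
Step 1: increase by 20% => multiply by 120/100
  1899 * 120/100 = 11394/5
Step 2: increase by 5% => multiply by 105/100
  11394/5 * 105/100 = 119637/50
Step 3: increase by 25% => multiply by 125/100
  119637/50 * 125/100 = 119637/40
Final value = 119637/40

119637/40


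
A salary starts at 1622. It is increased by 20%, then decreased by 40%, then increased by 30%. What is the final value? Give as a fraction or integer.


Start: 1622
Step 1: increase by 20% => multiply by 120/100
  1622 * 120/100 = 9732/5
Step 2: decrease by 40% => multiply by 60/100
  9732/5 * 60/100 = 29196/25
Step 3: increase by 30% => multiply by 130/100
  29196/25 * 130/100 = 189774/125
Final value = 189774/125

189774/125


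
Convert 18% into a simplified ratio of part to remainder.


Part = 18%, Remainder = 82%
Ratio = 18:82
GCD(18, 82) = 2
Simplify: 9:41 = 9:41

9:41


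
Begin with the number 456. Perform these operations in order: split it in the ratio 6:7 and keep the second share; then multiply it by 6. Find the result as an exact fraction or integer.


Start with 456.
Step 1: Split 6:7, second share = 456 * 7/13 = 3192/13
Step 2: Multiply by 6: 3192/13 * 6 = 19152/13
Final result = 19152/13

19152/13


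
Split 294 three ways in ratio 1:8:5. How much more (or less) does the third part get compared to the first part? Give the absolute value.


Total parts = 1 + 8 + 5 = 14
Value per part = 294 / 14 = 21
Shares: 1*21=21, 8*21=168, 5*21=105
Third share = 105, first share = 21
Difference = |105 - 21| = 84

84


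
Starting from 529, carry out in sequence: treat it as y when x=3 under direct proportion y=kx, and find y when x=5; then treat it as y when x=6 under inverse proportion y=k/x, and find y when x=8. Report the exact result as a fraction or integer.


Start with 529.
Step 1: Direct prop: k = (529)/3; new y = k*5 = 529*5/3 = 2645/3
Step 2: Inverse prop: k = (2645/3)*6; new y = k/8 = 2645/3*6/8 = 2645/4
Final result = 2645/4

2645/4


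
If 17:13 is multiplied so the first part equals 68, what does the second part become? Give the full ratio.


Original ratio: 17:13
First term target: 68
Scale factor = 68 / 17 = 4
Multiply second term: 13 * 4 = 52
Equivalent ratio = 68:52

68:52


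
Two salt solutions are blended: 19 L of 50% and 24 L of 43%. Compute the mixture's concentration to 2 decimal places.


Solute in mixture 1 = 50% of 19 L = 19*50/100 = 19/2 L
Solute in mixture 2 = 43% of 24 L = 24*43/100 = 258/25 L
Total solute = 19/2 + 258/25 = 991/50 L
Total volume = 19 + 24 = 43 L
Final concentration = 991/50/43 * 100 = 46.09%

46.09


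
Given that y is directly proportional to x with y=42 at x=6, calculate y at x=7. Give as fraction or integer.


Direct proportion: y = kx
Find k: k = 42/6 = 7
Compute y at x=7: y = 7 * 7
y = 49

49


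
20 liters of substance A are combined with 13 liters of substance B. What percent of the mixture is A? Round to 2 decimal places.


Volume of A = 20 L
Volume of B = 13 L
Total volume = 20 + 13 = 33 L
Percentage of A = (20/33) * 100
= 60.61%

60.61


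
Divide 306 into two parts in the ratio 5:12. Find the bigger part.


Total parts = 5 + 12 = 17
Value per part = 306 / 17 = 18
First share = 5 * 18 = 90
Second share = 12 * 18 = 216
Larger share = 216

216


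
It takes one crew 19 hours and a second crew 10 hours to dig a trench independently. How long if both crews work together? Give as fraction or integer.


Rate of A = 1/19 job per hour
Rate of B = 1/10 job per hour
Combined rate = 1/19 + 1/10
Find common denominator: (10 + 19)/(19*10) = 29/190
Combined rate = 29/190 job per hour
Time together = 1 / (29/190) = 190/29 hours

190/29


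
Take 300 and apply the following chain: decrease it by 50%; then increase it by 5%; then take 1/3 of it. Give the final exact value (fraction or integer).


Start with 300.
Step 1: Decrease by 50%: 300 * 50/100 = 150
Step 2: Increase by 5%: 150 * 105/100 = 315/2
Step 3: Take 1/3: 315/2 * 1/3 = 105/2
Final result = 105/2

105/2


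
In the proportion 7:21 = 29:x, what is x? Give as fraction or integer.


Setting up: 7/21 = 29/x
Cross multiply: 7 * x = 21 * 29
7x = 609
x = 609/7
x = 87

87


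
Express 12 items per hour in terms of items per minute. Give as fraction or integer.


Converting from per hour to per minute
Rate = 12 items per hour
Divide by 60: 12/60
= 1/5 items per minute

1/5


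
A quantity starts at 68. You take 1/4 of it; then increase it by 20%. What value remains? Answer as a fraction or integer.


Start with 68.
Step 1: Take 1/4: 68 * 1/4 = 17
Step 2: Increase by 20%: 17 * 120/100 = 102/5
Final result = 102/5

102/5


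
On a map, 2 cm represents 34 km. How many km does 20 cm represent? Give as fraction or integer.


Map scale: 2 cm = 34 km
Measured distance on map = 20 cm
Set up proportion: 20 * 34 / 2
= 680 / 2
= 340 km

340


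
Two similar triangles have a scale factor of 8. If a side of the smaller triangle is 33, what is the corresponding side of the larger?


Similar triangles have proportional sides
Scale factor = 8
Smaller side = 33
Corresponding larger side = 33 * 8
= 264

264


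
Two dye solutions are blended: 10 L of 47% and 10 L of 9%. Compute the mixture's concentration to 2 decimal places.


Solute in mixture 1 = 47% of 10 L = 10*47/100 = 47/10 L
Solute in mixture 2 = 9% of 10 L = 10*9/100 = 9/10 L
Total solute = 47/10 + 9/10 = 28/5 L
Total volume = 10 + 10 = 20 L
Final concentration = 28/5/20 * 100 = 28.00%

28.00


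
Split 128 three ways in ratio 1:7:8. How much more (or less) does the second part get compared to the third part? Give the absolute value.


Total parts = 1 + 7 + 8 = 16
Value per part = 128 / 16 = 8
Shares: 1*8=8, 7*8=56, 8*8=64
Second share = 56, third share = 64
Difference = |56 - 64| = 8

8


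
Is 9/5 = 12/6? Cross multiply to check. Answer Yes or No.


Cross multiply to check 9/5 = 12/6
Left cross product: 9 * 6 = 54
Right cross product: 5 * 12 = 60
54 != 60
Not equal, so proportions differ => No

No


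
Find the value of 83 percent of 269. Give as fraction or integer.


Compute 83% of 269
Convert percentage: 83% = 83/100
Multiply: 269 * 83/100
= 22327/100
= 22327/100

22327/100


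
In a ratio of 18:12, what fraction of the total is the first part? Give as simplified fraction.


Total parts = 18 + 12 = 30
First part fraction = 18/30
Simplify: 18/30 = 3/5

3/5


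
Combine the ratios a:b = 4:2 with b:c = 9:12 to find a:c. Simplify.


Given a:b = 4:2 and b:c = 9:12
Make b consistent. Multiply first ratio by 9: a:b = 36:18
Multiply second ratio by 2: b:c = 18:24
Now b = 18 in both, so a:b:c = 36:18:24
Therefore a:c = 36:24
Simplify by GCD: a:c = 3:2

3:2


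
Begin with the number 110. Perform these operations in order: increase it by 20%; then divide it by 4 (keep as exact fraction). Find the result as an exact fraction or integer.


Start with 110.
Step 1: Increase by 20%: 110 * 120/100 = 132
Step 2: Divide by 4: 132 / 4 = 33
Final result = 33

33


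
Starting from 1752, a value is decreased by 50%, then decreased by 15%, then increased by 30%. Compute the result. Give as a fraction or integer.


Start: 1752
Step 1: decrease by 50% => multiply by 50/100
  1752 * 50/100 = 876
Step 2: decrease by 15% => multiply by 85/100
  876 * 85/100 = 3723/5
Step 3: increase by 30% => multiply by 130/100
  3723/5 * 130/100 = 48399/50
Final value = 48399/50

48399/50


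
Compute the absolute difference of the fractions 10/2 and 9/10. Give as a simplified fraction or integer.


Simplify: 10/2 = 5 and 9/10 = 9/10
Find common denominator: LCD = 10
Convert: 50/10 and 9/10
Difference = |50 - 9|/10 = 41/10
Simplified = 41/10

41/10


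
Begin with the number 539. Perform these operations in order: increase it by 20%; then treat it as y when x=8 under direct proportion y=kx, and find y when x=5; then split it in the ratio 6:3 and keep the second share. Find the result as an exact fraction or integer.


Start with 539.
Step 1: Increase by 20%: 539 * 120/100 = 3234/5
Step 2: Direct prop: k = (3234/5)/8; new y = k*5 = 3234/5*5/8 = 1617/4
Step 3: Split 6:3, second share = 1617/4 * 3/9 = 539/4
Final result = 539/4

539/4


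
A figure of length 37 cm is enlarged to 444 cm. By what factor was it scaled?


Original length = 37 cm
Scaled length = 444 cm
Scale factor = 444 / 37
= 12

12


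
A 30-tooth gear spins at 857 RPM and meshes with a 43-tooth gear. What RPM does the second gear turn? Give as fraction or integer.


Gear ratio: teeth_A * RPM_A = teeth_B * RPM_B
30 * 857 = 43 * RPM_B
25710 = 43 * RPM_B
RPM_B = 25710 / 43
RPM_B = 25710/43

25710/43


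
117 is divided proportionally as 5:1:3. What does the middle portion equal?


Ratio = 5:1:3
Total parts = 5 + 1 + 3 = 9
Value per part = 117 / 9 = 13
First share = 5 * 13 = 65
Middle share = 1 * 13 = 13
Third share = 3 * 13 = 39

13


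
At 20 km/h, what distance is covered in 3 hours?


Using distance = speed * time
Speed = 20 km/h
Time = 3 hours
Distance = 20 * 3
= 60 km

60


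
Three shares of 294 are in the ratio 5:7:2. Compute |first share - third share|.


Total parts = 5 + 7 + 2 = 14
Value per part = 294 / 14 = 21
Shares: 5*21=105, 7*21=147, 2*21=42
First share = 105, third share = 42
Difference = |105 - 42| = 63

63


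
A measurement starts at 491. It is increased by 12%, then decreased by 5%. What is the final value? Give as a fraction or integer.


Start: 491
Step 1: increase by 12% => multiply by 112/100
  491 * 112/100 = 13748/25
Step 2: decrease by 5% => multiply by 95/100
  13748/25 * 95/100 = 65303/125
Final value = 65303/125

65303/125


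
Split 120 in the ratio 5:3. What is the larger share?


Total parts = 5 + 3 = 8
Value per part = 120 / 8 = 15
First share = 5 * 15 = 75
Second share = 3 * 15 = 45
Larger share = 75

75


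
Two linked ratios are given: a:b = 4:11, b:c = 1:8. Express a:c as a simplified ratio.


Given a:b = 4:11 and b:c = 1:8
Make b consistent. Multiply first ratio by 1: a:b = 4:11
Multiply second ratio by 11: b:c = 11:88
Now b = 11 in both, so a:b:c = 4:11:88
Therefore a:c = 4:88
Simplify by GCD: a:c = 1:22

1:22


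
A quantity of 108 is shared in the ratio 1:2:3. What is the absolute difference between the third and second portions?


Total parts = 1 + 2 + 3 = 6
Value per part = 108 / 6 = 18
Shares: 1*18=18, 2*18=36, 3*18=54
Third share = 54, second share = 36
Difference = |54 - 36| = 18

18


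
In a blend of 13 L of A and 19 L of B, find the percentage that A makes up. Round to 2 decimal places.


Volume of A = 13 L
Volume of B = 19 L
Total volume = 13 + 19 = 32 L
Percentage of A = (13/32) * 100
= 40.63%

40.63


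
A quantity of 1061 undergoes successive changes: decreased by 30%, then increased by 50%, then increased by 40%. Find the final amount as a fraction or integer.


Start: 1061
Step 1: decrease by 30% => multiply by 70/100
  1061 * 70/100 = 7427/10
Step 2: increase by 50% => multiply by 150/100
  7427/10 * 150/100 = 22281/20
Step 3: increase by 40% => multiply by 140/100
  22281/20 * 140/100 = 155967/100
Final value = 155967/100

155967/100


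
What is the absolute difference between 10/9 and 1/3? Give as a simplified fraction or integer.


Simplify: 10/9 = 10/9 and 1/3 = 1/3
Find common denominator: LCD = 9
Convert: 10/9 and 3/9
Difference = |10 - 3|/9 = 7/9
Simplified = 7/9

7/9


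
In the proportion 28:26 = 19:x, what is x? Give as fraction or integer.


Setting up: 28/26 = 19/x
Cross multiply: 28 * x = 26 * 19
28x = 494
x = 494/28
x = 247/14

247/14


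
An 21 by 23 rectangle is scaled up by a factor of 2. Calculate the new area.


Original dimensions: 21 x 23
Enlargement factor = 2
New width = 21 * 2 = 42
New height = 23 * 2 = 46
New area = 42 * 46 = 1932

1932


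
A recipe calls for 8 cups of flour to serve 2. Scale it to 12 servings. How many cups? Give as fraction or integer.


Original: 8 cups for 2 servings
Target servings = 12
Scaling factor = 12/2
New amount = 8 * 12/2
= 96/2
= 48 cups

48


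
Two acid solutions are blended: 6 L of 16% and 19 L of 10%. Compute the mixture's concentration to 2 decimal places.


Solute in mixture 1 = 16% of 6 L = 6*16/100 = 24/25 L
Solute in mixture 2 = 10% of 19 L = 19*10/100 = 19/10 L
Total solute = 24/25 + 19/10 = 143/50 L
Total volume = 6 + 19 = 25 L
Final concentration = 143/50/25 * 100 = 11.44%

11.44


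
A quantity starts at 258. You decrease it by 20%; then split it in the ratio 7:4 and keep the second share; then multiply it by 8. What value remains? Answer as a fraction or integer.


Start with 258.
Step 1: Decrease by 20%: 258 * 80/100 = 1032/5
Step 2: Split 7:4, second share = 1032/5 * 4/11 = 4128/55
Step 3: Multiply by 8: 4128/55 * 8 = 33024/55
Final result = 33024/55

33024/55


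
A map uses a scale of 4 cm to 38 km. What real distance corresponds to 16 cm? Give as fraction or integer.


Map scale: 4 cm = 38 km
Measured distance on map = 16 cm
Set up proportion: 16 * 38 / 4
= 608 / 4
= 152 km

152


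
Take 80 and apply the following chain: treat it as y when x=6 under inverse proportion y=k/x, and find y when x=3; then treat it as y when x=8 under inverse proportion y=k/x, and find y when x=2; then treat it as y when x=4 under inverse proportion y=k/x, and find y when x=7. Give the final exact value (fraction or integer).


Start with 80.
Step 1: Inverse prop: k = (80)*6; new y = k/3 = 80*6/3 = 160
Step 2: Inverse prop: k = (160)*8; new y = k/2 = 160*8/2 = 640
Step 3: Inverse prop: k = (640)*4; new y = k/7 = 640*4/7 = 2560/7
Final result = 2560/7

2560/7
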